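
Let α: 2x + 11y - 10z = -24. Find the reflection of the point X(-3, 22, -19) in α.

λ = (n·X − d)/|n|² = (426 − (-24))/225 = 2.
Reflection = X − 2λn = (-3, 22, -19) − 4·(2, 11, -10) = (-11, -22, 21).

(-11, -22, 21)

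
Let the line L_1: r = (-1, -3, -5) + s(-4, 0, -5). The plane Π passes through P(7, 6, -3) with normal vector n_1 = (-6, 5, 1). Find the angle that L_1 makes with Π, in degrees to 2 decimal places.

22.14

Π: n_1·r = n_1·P gives -6x + 5y + z = -15.
sin θ = |n·v| / (|n||v|) = |19| / (√62 · √41) = 0.37685.
θ ≈ 22.14°.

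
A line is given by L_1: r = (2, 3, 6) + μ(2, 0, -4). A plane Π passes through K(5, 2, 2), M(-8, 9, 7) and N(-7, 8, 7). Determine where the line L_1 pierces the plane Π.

(4, 3, 2)

KM = (-13, 7, 5), KN = (-12, 6, 5); a normal to Π is KM × KN = (5, 5, 6).
Using K: Π has equation 5x + 5y + 6z = 47.
Substitute r = (2, 3, 6) + t(2, 0, -4) into the plane: 61 + (-14)t = 47, so t = 1.
Intersection: (2, 3, 6) + 1·(2, 0, -4) = (4, 3, 2).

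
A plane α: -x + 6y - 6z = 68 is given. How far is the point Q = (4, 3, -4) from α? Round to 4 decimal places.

3.5112

n·Q − d = (-1)·(4) + (6)·(3) + (-6)·(-4) − 68 = -30; |n| = √73.
Distance = |-30| / √73 = 30/√73 ≈ 3.5112.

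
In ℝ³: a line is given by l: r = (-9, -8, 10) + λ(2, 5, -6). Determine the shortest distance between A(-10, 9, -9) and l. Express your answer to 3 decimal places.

Taking (-9, -8, 10) on l with direction v = (2, 5, -6): w = A − (-9, -8, 10) = (-1, 17, -19), and w × v = (-7, -44, -39).
Distance = |w × v| / |v| = √3506 / √65 ≈ 7.344.

7.344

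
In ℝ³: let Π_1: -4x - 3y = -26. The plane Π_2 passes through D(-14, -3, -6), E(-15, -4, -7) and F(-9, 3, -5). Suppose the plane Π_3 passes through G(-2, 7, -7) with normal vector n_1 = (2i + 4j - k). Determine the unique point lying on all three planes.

DE = (-1, -1, -1), DF = (5, 6, 1); a normal to Π_2 is DE × DF = (5, -4, -1).
Using D: Π_2 has equation 5x - 4y - z = -52.
Π_3: n_1·r = n_1·G gives 2x + 4y - z = 31.
Solving the 3×3 linear system -4x - 3y = -26, 5x - 4y - z = -52, 2x + 4y - z = 31 (e.g. by elimination or Cramer's rule, determinant = -41) gives (-1, 10, 7).

(-1, 10, 7)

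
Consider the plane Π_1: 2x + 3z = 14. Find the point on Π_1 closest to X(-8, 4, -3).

Foot = X − λn with λ = (n·X − d)/|n|² = (-25 − 14)/13 = -3.
Foot = (-8, 4, -3) − (-3)·(2, 0, 3) = (-2, 4, 6).

(-2, 4, 6)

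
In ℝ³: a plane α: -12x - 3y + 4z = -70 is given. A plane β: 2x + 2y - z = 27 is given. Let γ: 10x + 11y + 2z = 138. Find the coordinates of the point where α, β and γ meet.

Solving the 3×3 linear system -12x - 3y + 4z = -70, 2x + 2y - z = 27, 10x + 11y + 2z = 138 (e.g. by elimination or Cramer's rule, determinant = -130) gives (3, 10, -1).

(3, 10, -1)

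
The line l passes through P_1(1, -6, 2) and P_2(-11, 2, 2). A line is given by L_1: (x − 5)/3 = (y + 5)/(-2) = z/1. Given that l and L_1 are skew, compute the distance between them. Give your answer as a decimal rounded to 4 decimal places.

A direction vector for l is P_2 − P_1 = (-12, 8, 0).
L_1 has direction (3, -2, 1) through (5, -5, 0).
Common perpendicular direction n = (-12, 8, 0) × (3, -2, 1) = (8, 12, 0).
With w = (5, -5, 0) − (1, -6, 2) = (4, 1, -2), w · n = 44.
Distance = |w · n| / |n| = |44| / √208 ≈ 3.0509.

3.0509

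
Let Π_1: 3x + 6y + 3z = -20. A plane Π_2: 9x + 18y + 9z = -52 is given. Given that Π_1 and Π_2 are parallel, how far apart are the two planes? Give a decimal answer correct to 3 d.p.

0.363

Rescale Π_2 by 1/3: 3x + 6y + 3z = -52/3. Then distance = |-20 − (-52/3)| / √54 ≈ 0.363.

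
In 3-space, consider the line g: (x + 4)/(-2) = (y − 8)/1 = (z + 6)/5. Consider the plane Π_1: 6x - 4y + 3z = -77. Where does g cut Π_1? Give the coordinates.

(-10, 11, 9)

g has direction (-2, 1, 5) through (-4, 8, -6).
Substitute r = (-4, 8, -6) + t(-2, 1, 5) into the plane: -74 + (-1)t = -77, so t = 3.
Intersection: (-4, 8, -6) + 3·(-2, 1, 5) = (-10, 11, 9).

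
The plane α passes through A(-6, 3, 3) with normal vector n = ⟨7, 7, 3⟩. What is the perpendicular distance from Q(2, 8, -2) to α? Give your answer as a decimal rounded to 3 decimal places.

α: n·r = n·A gives 7x + 7y + 3z = -12.
n·Q − d = (7)·(2) + (7)·(8) + (3)·(-2) − (-12) = 76; |n| = √107.
Distance = |76| / √107 = 76/√107 ≈ 7.347.

7.347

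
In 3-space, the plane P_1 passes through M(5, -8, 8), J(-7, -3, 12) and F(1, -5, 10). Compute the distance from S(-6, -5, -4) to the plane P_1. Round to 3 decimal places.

13.222

MJ = (-12, 5, 4), MF = (-4, 3, 2); a normal to P_1 is MJ × MF = (-2, 8, -16).
Using M: P_1 has equation -2x + 8y - 16z = -202.
n·S − d = (-2)·(-6) + (8)·(-5) + (-16)·(-4) − (-202) = 238; |n| = √324.
Distance = |238| / √324 = 238/√324 ≈ 13.222.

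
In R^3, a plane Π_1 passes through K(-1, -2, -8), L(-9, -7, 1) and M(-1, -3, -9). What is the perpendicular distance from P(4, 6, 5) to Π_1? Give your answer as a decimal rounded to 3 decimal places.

6.111

KL = (-8, -5, 9), KM = (0, -1, -1); a normal to Π_1 is KL × KM = (14, -8, 8).
Using K: Π_1 has equation 14x - 8y + 8z = -62.
n·P − d = (14)·(4) + (-8)·(6) + (8)·(5) − (-62) = 110; |n| = √324.
Distance = |110| / √324 = 110/√324 ≈ 6.111.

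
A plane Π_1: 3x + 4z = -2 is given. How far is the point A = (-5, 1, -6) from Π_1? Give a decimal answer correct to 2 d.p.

7.40

n·A − d = (3)·(-5) + (0)·(1) + (4)·(-6) − (-2) = -37; |n| = √25.
Distance = |-37| / √25 = 37/√25 ≈ 7.40.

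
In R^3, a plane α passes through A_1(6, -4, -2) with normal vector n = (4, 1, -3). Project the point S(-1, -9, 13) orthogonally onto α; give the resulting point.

α: n·r = n·A_1 gives 4x + y - 3z = 26.
Foot = S − λn with λ = (n·S − d)/|n|² = (-52 − 26)/26 = -3.
Foot = (-1, -9, 13) − (-3)·(4, 1, -3) = (11, -6, 4).

(11, -6, 4)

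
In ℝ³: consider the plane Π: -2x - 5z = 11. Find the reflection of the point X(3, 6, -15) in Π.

(11, 6, 5)

λ = (n·X − d)/|n|² = (69 − 11)/29 = 2.
Reflection = X − 2λn = (3, 6, -15) − 4·(-2, 0, -5) = (11, 6, 5).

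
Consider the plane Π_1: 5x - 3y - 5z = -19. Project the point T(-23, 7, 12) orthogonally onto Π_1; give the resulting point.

(-8, -2, -3)

Foot = T − λn with λ = (n·T − d)/|n|² = (-196 − (-19))/59 = -3.
Foot = (-23, 7, 12) − (-3)·(5, -3, -5) = (-8, -2, -3).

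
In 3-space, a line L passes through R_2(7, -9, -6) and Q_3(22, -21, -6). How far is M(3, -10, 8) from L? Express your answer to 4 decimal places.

A direction vector for L is Q_3 − R_2 = (15, -12, 0).
Taking (7, -9, -6) on L with direction v = (15, -12, 0): w = M − (7, -9, -6) = (-4, -1, 14), and w × v = (168, 210, 63).
Distance = |w × v| / |v| = √76293 / √369 ≈ 14.3790.

14.3790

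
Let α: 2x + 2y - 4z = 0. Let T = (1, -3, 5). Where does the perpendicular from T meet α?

(3, -1, 1)

Foot = T − λn with λ = (n·T − d)/|n|² = (-24 − 0)/24 = -1.
Foot = (1, -3, 5) − (-1)·(2, 2, -4) = (3, -1, 1).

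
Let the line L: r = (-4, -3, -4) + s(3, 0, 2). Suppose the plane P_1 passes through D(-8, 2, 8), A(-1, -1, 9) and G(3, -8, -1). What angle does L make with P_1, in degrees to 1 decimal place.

6.5

DA = (7, -3, 1), DG = (11, -10, -9); a normal to P_1 is DA × DG = (37, 74, -37).
Using D: P_1 has equation 37x + 74y - 37z = -444.
sin θ = |n·v| / (|n||v|) = |37| / (√8214 · √13) = 0.11323.
θ ≈ 6.5°.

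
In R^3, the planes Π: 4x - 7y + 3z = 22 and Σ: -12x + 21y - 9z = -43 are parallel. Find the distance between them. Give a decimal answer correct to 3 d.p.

0.891

Rescale Σ by 1/(-3): 4x - 7y + 3z = 43/3. Then distance = |22 − (43/3)| / √74 ≈ 0.891.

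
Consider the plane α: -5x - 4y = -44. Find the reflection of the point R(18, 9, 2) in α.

(-2, -7, 2)

λ = (n·R − d)/|n|² = (-126 − (-44))/41 = -2.
Reflection = R − 2λn = (18, 9, 2) − (-4)·(-5, -4, 0) = (-2, -7, 2).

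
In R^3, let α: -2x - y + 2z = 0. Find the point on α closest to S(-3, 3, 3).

(-1, 4, 1)

Foot = S − λn with λ = (n·S − d)/|n|² = (9 − 0)/9 = 1.
Foot = (-3, 3, 3) − 1·(-2, -1, 2) = (-1, 4, 1).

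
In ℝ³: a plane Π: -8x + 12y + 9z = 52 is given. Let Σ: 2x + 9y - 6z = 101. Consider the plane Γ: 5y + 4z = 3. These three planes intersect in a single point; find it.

Solving the 3×3 linear system -8x + 12y + 9z = 52, 2x + 9y - 6z = 101, 5y + 4z = 3 (e.g. by elimination or Cramer's rule, determinant = -534) gives (-5, 7, -8).

(-5, 7, -8)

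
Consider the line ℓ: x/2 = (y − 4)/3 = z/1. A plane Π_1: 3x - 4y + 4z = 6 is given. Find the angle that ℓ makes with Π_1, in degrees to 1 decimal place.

4.8

ℓ has direction (2, 3, 1) through (0, 4, 0).
sin θ = |n·v| / (|n||v|) = |-2| / (√41 · √14) = 0.08348.
θ ≈ 4.8°.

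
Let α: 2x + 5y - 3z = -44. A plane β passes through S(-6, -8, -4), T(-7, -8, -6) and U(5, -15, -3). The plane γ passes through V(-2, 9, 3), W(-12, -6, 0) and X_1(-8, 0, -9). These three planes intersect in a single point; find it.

ST = (-1, 0, -2), SU = (11, -7, 1); a normal to β is ST × SU = (-14, -21, 7).
Using S: β has equation -14x - 21y + 7z = 224.
VW = (-10, -15, -3), VX_1 = (-6, -9, -12); a normal to γ is VW × VX_1 = (153, -102, 0).
Using V: γ has equation 153x - 102y = -1224.
Solving the 3×3 linear system 2x + 5y - 3z = -44, -14x - 21y + 7z = 224, 153x - 102y = -1224 (e.g. by elimination or Cramer's rule, determinant = -7140) gives (-10, -3, 3).

(-10, -3, 3)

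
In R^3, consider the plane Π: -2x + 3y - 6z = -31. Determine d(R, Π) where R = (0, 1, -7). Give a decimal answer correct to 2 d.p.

n·R − d = (-2)·(0) + (3)·(1) + (-6)·(-7) − (-31) = 76; |n| = √49.
Distance = |76| / √49 = 76/√49 ≈ 10.86.

10.86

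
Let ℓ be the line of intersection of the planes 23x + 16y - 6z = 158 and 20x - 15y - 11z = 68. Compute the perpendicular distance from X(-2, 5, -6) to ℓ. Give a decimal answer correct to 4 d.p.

Direction of ℓ: (23, 16, -6) × (20, -15, -11) = (-266, 133, -665).
A point on ℓ: solving the two plane equations with x = 4 gives (4, 3, -3).
Taking (4, 3, -3) on ℓ with direction v = (-266, 133, -665): w = X − (4, 3, -3) = (-6, 2, -3), and w × v = (-931, -3192, -266).
Distance = |w × v| / |v| = √11126381 / √530670 ≈ 4.5789.

4.5789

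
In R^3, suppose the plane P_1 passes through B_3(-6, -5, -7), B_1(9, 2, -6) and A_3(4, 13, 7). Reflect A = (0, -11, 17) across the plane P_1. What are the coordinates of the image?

(-12, 19, -13)

B_3B_1 = (15, 7, 1), B_3A_3 = (10, 18, 14); a normal to P_1 is B_3B_1 × B_3A_3 = (80, -200, 200).
Using B_3: P_1 has equation 80x - 200y + 200z = -880.
λ = (n·A − d)/|n|² = (5600 − (-880))/86400 = 3/40.
Reflection = A − 2λn = (0, -11, 17) − (3/20)·(80, -200, 200) = (-12, 19, -13).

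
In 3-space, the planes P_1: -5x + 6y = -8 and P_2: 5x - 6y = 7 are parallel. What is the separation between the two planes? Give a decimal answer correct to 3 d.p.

0.128

Rescale P_2 by 1/(-1): -5x + 6y = -7. Then distance = |-8 − (-7)| / √61 ≈ 0.128.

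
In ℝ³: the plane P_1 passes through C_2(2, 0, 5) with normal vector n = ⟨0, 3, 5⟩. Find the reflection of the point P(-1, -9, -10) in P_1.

P_1: n·r = n·C_2 gives 3y + 5z = 25.
λ = (n·P − d)/|n|² = (-77 − 25)/34 = -3.
Reflection = P − 2λn = (-1, -9, -10) − (-6)·(0, 3, 5) = (-1, 9, 20).

(-1, 9, 20)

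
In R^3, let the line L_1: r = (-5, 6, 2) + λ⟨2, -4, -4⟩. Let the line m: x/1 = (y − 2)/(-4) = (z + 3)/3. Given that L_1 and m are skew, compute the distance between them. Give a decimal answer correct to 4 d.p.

m has direction (1, -4, 3) through (0, 2, -3).
Common perpendicular direction n = (2, -4, -4) × (1, -4, 3) = (-28, -10, -4).
With w = (0, 2, -3) − (-5, 6, 2) = (5, -4, -5), w · n = -80.
Distance = |w · n| / |n| = |-80| / √900 ≈ 2.6667.

2.6667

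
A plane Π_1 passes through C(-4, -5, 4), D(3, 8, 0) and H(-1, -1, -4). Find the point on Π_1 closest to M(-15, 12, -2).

CD = (7, 13, -4), CH = (3, 4, -8); a normal to Π_1 is CD × CH = (-88, 44, -11).
Using C: Π_1 has equation -88x + 44y - 11z = 88.
Foot = M − λn with λ = (n·M − d)/|n|² = (1870 − 88)/9801 = 2/11.
Foot = (-15, 12, -2) − (2/11)·(-88, 44, -11) = (1, 4, 0).

(1, 4, 0)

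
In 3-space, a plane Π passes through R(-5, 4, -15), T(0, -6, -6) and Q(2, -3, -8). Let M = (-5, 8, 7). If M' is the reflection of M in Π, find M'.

(1, -16, -23)

RT = (5, -10, 9), RQ = (7, -7, 7); a normal to Π is RT × RQ = (-7, 28, 35).
Using R: Π has equation -7x + 28y + 35z = -378.
λ = (n·M − d)/|n|² = (504 − (-378))/2058 = 3/7.
Reflection = M − 2λn = (-5, 8, 7) − (6/7)·(-7, 28, 35) = (1, -16, -23).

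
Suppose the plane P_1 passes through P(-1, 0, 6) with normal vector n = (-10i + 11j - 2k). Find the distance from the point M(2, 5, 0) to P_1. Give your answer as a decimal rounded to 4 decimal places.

2.4667

P_1: n·r = n·P gives -10x + 11y - 2z = -2.
n·M − d = (-10)·(2) + (11)·(5) + (-2)·(0) − (-2) = 37; |n| = √225.
Distance = |37| / √225 = 37/√225 ≈ 2.4667.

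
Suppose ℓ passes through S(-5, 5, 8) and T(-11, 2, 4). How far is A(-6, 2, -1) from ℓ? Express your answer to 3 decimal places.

6.954

A direction vector for ℓ is T − S = (-6, -3, -4).
Taking (-5, 5, 8) on ℓ with direction v = (-6, -3, -4): w = A − (-5, 5, 8) = (-1, -3, -9), and w × v = (-15, 50, -15).
Distance = |w × v| / |v| = √2950 / √61 ≈ 6.954.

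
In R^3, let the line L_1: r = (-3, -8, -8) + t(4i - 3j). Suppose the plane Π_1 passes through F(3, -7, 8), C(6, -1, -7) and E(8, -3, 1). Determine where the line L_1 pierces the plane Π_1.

FC = (3, 6, -15), FE = (5, 4, -7); a normal to Π_1 is FC × FE = (18, -54, -18).
Using F: Π_1 has equation 18x - 54y - 18z = 288.
Substitute r = (-3, -8, -8) + t(4, -3, 0) into the plane: 522 + 234t = 288, so t = -1.
Intersection: (-3, -8, -8) + (-1)·(4, -3, 0) = (-7, -5, -8).

(-7, -5, -8)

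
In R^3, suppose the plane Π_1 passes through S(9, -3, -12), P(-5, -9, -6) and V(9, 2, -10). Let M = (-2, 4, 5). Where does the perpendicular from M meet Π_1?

SP = (-14, -6, 6), SV = (0, 5, 2); a normal to Π_1 is SP × SV = (-42, 28, -70).
Using S: Π_1 has equation -42x + 28y - 70z = 378.
Foot = M − λn with λ = (n·M − d)/|n|² = (-154 − 378)/7448 = -1/14.
Foot = (-2, 4, 5) − (-1/14)·(-42, 28, -70) = (-5, 6, 0).

(-5, 6, 0)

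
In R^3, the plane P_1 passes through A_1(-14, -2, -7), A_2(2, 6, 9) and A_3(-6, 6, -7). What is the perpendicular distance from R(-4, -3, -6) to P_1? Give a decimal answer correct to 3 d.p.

7.000

A_1A_2 = (16, 8, 16), A_1A_3 = (8, 8, 0); a normal to P_1 is A_1A_2 × A_1A_3 = (-128, 128, 64).
Using A_1: P_1 has equation -128x + 128y + 64z = 1088.
n·R − d = (-128)·(-4) + (128)·(-3) + (64)·(-6) − 1088 = -1344; |n| = √36864.
Distance = |-1344| / √36864 = 1344/√36864 ≈ 7.000.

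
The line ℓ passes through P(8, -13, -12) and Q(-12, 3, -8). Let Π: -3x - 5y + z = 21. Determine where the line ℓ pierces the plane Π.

A direction vector for ℓ is Q − P = (-20, 16, 4).
Substitute r = (8, -13, -12) + t(-20, 16, 4) into the plane: 29 + (-16)t = 21, so t = 1/2.
Intersection: (8, -13, -12) + (1/2)·(-20, 16, 4) = (-2, -5, -10).

(-2, -5, -10)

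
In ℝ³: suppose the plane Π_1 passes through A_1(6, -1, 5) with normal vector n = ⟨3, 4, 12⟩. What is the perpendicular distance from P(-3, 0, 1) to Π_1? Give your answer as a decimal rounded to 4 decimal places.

Π_1: n·r = n·A_1 gives 3x + 4y + 12z = 74.
n·P − d = (3)·(-3) + (4)·(0) + (12)·(1) − 74 = -71; |n| = √169.
Distance = |-71| / √169 = 71/√169 ≈ 5.4615.

5.4615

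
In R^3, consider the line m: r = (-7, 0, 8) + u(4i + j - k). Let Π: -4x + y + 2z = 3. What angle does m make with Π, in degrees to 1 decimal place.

sin θ = |n·v| / (|n||v|) = |-17| / (√21 · √18) = 0.87439.
θ ≈ 61.0°.

61.0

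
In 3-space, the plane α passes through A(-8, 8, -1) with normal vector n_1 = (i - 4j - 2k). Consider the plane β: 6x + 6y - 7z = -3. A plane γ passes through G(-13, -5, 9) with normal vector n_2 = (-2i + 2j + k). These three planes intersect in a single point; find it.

(-4, 7, 3)

α: n_1·r = n_1·A gives x - 4y - 2z = -38.
γ: n_2·r = n_2·G gives -2x + 2y + z = 25.
Solving the 3×3 linear system x - 4y - 2z = -38, 6x + 6y - 7z = -3, -2x + 2y + z = 25 (e.g. by elimination or Cramer's rule, determinant = -60) gives (-4, 7, 3).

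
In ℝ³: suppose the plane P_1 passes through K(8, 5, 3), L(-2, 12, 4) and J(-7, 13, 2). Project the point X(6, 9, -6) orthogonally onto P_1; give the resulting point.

KL = (-10, 7, 1), KJ = (-15, 8, -1); a normal to P_1 is KL × KJ = (-15, -25, 25).
Using K: P_1 has equation -15x - 25y + 25z = -170.
Foot = X − λn with λ = (n·X − d)/|n|² = (-465 − (-170))/1475 = -1/5.
Foot = (6, 9, -6) − (-1/5)·(-15, -25, 25) = (3, 4, -1).

(3, 4, -1)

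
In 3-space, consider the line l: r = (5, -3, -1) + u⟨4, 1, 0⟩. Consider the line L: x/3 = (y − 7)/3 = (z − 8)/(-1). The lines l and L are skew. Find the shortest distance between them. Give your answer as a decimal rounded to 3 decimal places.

L has direction (3, 3, -1) through (0, 7, 8).
Common perpendicular direction n = (4, 1, 0) × (3, 3, -1) = (-1, 4, 9).
With w = (0, 7, 8) − (5, -3, -1) = (-5, 10, 9), w · n = 126.
Distance = |w · n| / |n| = |126| / √98 ≈ 12.728.

12.728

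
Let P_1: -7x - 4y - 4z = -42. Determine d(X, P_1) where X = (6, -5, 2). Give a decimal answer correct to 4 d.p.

n·X − d = (-7)·(6) + (-4)·(-5) + (-4)·(2) − (-42) = 12; |n| = √81.
Distance = |12| / √81 = 12/√81 ≈ 1.3333.

1.3333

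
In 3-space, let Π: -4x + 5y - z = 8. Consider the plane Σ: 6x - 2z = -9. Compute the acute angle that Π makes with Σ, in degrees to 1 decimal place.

57.5

cos θ = |n₁·n₂| / (|n₁||n₂|) = |-22| / (√42 · √40).
θ = arccos(0.53675) ≈ 57.5°.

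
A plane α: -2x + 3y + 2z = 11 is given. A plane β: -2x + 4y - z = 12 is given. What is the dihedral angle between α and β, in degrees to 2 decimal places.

cos θ = |n₁·n₂| / (|n₁||n₂|) = |14| / (√17 · √21).
θ = arccos(0.74096) ≈ 42.19°.

42.19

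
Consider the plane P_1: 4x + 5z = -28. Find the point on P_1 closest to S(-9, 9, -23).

(3, 9, -8)

Foot = S − λn with λ = (n·S − d)/|n|² = (-151 − (-28))/41 = -3.
Foot = (-9, 9, -23) − (-3)·(4, 0, 5) = (3, 9, -8).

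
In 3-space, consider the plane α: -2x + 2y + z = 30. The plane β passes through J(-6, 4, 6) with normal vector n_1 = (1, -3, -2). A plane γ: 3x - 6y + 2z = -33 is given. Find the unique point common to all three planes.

(-9, 3, 6)

β: n_1·r = n_1·J gives x - 3y - 2z = -30.
Solving the 3×3 linear system -2x + 2y + z = 30, x - 3y - 2z = -30, 3x - 6y + 2z = -33 (e.g. by elimination or Cramer's rule, determinant = 23) gives (-9, 3, 6).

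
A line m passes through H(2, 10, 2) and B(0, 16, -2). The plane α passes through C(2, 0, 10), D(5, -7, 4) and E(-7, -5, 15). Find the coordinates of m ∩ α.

A direction vector for m is B − H = (-2, 6, -4).
CD = (3, -7, -6), CE = (-9, -5, 5); a normal to α is CD × CE = (-65, 39, -78).
Using C: α has equation -65x + 39y - 78z = -910.
Substitute r = (2, 10, 2) + t(-2, 6, -4) into the plane: 104 + 676t = -910, so t = -3/2.
Intersection: (2, 10, 2) + (-3/2)·(-2, 6, -4) = (5, 1, 8).

(5, 1, 8)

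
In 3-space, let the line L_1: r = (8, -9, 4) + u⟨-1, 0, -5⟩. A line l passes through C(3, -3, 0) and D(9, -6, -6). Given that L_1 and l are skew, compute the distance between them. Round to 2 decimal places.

3.91

A direction vector for l is D − C = (6, -3, -6).
Common perpendicular direction n = (-1, 0, -5) × (6, -3, -6) = (-15, -36, 3).
With w = (3, -3, 0) − (8, -9, 4) = (-5, 6, -4), w · n = -153.
Distance = |w · n| / |n| = |-153| / √1530 ≈ 3.91.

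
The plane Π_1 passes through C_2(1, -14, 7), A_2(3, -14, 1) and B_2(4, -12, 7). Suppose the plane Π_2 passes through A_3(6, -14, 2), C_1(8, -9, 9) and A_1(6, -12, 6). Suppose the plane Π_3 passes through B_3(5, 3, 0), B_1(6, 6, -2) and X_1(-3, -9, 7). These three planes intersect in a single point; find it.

(6, -10, 10)

C_2A_2 = (2, 0, -6), C_2B_2 = (3, 2, 0); a normal to Π_1 is C_2A_2 × C_2B_2 = (12, -18, 4).
Using C_2: Π_1 has equation 12x - 18y + 4z = 292.
A_3C_1 = (2, 5, 7), A_3A_1 = (0, 2, 4); a normal to Π_2 is A_3C_1 × A_3A_1 = (6, -8, 4).
Using A_3: Π_2 has equation 6x - 8y + 4z = 156.
B_3B_1 = (1, 3, -2), B_3X_1 = (-8, -12, 7); a normal to Π_3 is B_3B_1 × B_3X_1 = (-3, 9, 12).
Using B_3: Π_3 has equation -3x + 9y + 12z = 12.
Solving the 3×3 linear system 12x - 18y + 4z = 292, 6x - 8y + 4z = 156, -3x + 9y + 12z = 12 (e.g. by elimination or Cramer's rule, determinant = 48) gives (6, -10, 10).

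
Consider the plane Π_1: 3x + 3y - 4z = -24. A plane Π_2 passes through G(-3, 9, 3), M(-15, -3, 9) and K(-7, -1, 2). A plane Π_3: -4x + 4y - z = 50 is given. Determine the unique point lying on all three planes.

GM = (-12, -12, 6), GK = (-4, -10, -1); a normal to Π_2 is GM × GK = (72, -36, 72).
Using G: Π_2 has equation 72x - 36y + 72z = -324.
Solving the 3×3 linear system 3x + 3y - 4z = -24, 72x - 36y + 72z = -324, -4x + 4y - z = 50 (e.g. by elimination or Cramer's rule, determinant = -1980) gives (-7, 7, 6).

(-7, 7, 6)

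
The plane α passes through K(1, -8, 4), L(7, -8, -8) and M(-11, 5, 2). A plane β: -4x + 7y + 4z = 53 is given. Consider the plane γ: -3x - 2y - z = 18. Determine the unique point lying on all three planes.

KL = (6, 0, -12), KM = (-12, 13, -2); a normal to α is KL × KM = (156, 156, 78).
Using K: α has equation 156x + 156y + 78z = -780.
Solving the 3×3 linear system 156x + 156y + 78z = -780, -4x + 7y + 4z = 53, -3x - 2y - z = 18 (e.g. by elimination or Cramer's rule, determinant = -78) gives (-8, 3, 0).

(-8, 3, 0)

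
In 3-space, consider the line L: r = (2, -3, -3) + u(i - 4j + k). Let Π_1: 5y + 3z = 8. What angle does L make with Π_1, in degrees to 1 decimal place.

sin θ = |n·v| / (|n||v|) = |-17| / (√34 · √18) = 0.68718.
θ ≈ 43.4°.

43.4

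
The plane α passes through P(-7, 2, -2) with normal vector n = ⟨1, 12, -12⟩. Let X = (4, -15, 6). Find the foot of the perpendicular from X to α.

α: n·r = n·P gives x + 12y - 12z = 41.
Foot = X − λn with λ = (n·X − d)/|n|² = (-248 − 41)/289 = -1.
Foot = (4, -15, 6) − (-1)·(1, 12, -12) = (5, -3, -6).

(5, -3, -6)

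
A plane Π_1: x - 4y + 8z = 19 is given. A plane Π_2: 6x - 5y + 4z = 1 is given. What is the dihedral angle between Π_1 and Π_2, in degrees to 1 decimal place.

cos θ = |n₁·n₂| / (|n₁||n₂|) = |58| / (√81 · √77).
θ = arccos(0.73441) ≈ 42.7°.

42.7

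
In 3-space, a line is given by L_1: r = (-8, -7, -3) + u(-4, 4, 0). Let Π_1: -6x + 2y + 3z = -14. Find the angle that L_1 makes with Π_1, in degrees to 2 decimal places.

53.91

sin θ = |n·v| / (|n||v|) = |32| / (√49 · √32) = 0.80812.
θ ≈ 53.91°.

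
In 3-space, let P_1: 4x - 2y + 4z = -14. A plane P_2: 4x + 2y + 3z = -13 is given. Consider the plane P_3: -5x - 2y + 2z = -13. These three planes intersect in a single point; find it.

Solving the 3×3 linear system 4x - 2y + 4z = -14, 4x + 2y + 3z = -13, -5x - 2y + 2z = -13 (e.g. by elimination or Cramer's rule, determinant = 94) gives (1, -1, -5).

(1, -1, -5)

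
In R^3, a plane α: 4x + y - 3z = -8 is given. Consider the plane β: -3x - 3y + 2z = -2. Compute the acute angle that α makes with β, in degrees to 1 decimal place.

28.6

cos θ = |n₁·n₂| / (|n₁||n₂|) = |-21| / (√26 · √22).
θ = arccos(0.87805) ≈ 28.6°.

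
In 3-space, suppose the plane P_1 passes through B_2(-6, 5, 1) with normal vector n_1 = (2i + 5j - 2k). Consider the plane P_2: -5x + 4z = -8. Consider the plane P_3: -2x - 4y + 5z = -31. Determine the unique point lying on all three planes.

(-4, 1, -7)

P_1: n_1·r = n_1·B_2 gives 2x + 5y - 2z = 11.
Solving the 3×3 linear system 2x + 5y - 2z = 11, -5x + 4z = -8, -2x - 4y + 5z = -31 (e.g. by elimination or Cramer's rule, determinant = 77) gives (-4, 1, -7).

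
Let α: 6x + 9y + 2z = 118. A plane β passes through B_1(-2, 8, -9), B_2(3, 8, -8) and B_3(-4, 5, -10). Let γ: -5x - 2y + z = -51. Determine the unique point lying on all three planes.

B_1B_2 = (5, 0, 1), B_1B_3 = (-2, -3, -1); a normal to β is B_1B_2 × B_1B_3 = (3, 3, -15).
Using B_1: β has equation 3x + 3y - 15z = 153.
Solving the 3×3 linear system 6x + 9y + 2z = 118, 3x + 3y - 15z = 153, -5x - 2y + z = -51 (e.g. by elimination or Cramer's rule, determinant = 504) gives (4, 12, -7).

(4, 12, -7)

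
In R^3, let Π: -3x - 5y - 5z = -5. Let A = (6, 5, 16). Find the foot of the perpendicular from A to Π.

(0, -5, 6)

Foot = A − λn with λ = (n·A − d)/|n|² = (-123 − (-5))/59 = -2.
Foot = (6, 5, 16) − (-2)·(-3, -5, -5) = (0, -5, 6).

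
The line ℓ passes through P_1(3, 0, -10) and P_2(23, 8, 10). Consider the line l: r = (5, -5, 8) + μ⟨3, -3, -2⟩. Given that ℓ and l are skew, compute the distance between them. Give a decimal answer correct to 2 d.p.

A direction vector for ℓ is P_2 − P_1 = (20, 8, 20).
Common perpendicular direction n = (20, 8, 20) × (3, -3, -2) = (44, 100, -84).
With w = (5, -5, 8) − (3, 0, -10) = (2, -5, 18), w · n = -1924.
Distance = |w · n| / |n| = |-1924| / √18992 ≈ 13.96.

13.96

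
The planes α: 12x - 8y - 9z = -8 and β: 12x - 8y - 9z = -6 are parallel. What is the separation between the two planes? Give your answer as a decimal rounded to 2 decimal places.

0.12

Same normal n = (12, -8, -9) with |n| = √289; distance = |-8 − (-6)| / |n| = 2/√289 ≈ 0.12.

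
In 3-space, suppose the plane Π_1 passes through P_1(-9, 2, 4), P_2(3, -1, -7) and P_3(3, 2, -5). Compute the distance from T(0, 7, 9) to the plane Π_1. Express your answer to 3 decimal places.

P_1P_2 = (12, -3, -11), P_1P_3 = (12, 0, -9); a normal to Π_1 is P_1P_2 × P_1P_3 = (27, -24, 36).
Using P_1: Π_1 has equation 27x - 24y + 36z = -147.
n·T − d = (27)·(0) + (-24)·(7) + (36)·(9) − (-147) = 303; |n| = √2601.
Distance = |303| / √2601 = 303/√2601 ≈ 5.941.

5.941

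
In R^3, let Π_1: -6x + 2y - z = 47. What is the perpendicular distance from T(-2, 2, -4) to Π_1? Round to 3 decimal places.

n·T − d = (-6)·(-2) + (2)·(2) + (-1)·(-4) − 47 = -27; |n| = √41.
Distance = |-27| / √41 = 27/√41 ≈ 4.217.

4.217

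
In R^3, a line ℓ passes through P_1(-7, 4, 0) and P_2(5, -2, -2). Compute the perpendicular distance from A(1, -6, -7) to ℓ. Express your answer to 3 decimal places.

A direction vector for ℓ is P_2 − P_1 = (12, -6, -2).
Taking (-7, 4, 0) on ℓ with direction v = (12, -6, -2): w = A − (-7, 4, 0) = (8, -10, -7), and w × v = (-22, -68, 72).
Distance = |w × v| / |v| = √10292 / √184 ≈ 7.479.

7.479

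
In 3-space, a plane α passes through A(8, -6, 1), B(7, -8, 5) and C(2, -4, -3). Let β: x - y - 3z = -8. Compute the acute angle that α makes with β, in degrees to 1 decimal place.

AB = (-1, -2, 4), AC = (-6, 2, -4); a normal to α is AB × AC = (0, -28, -14).
Using A: α has equation -28y - 14z = 154.
cos θ = |n₁·n₂| / (|n₁||n₂|) = |70| / (√980 · √11).
θ = arccos(0.67420) ≈ 47.6°.

47.6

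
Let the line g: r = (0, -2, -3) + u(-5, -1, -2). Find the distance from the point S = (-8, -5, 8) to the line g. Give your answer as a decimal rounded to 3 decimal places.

Taking (0, -2, -3) on g with direction v = (-5, -1, -2): w = S − (0, -2, -3) = (-8, -3, 11), and w × v = (17, -71, -7).
Distance = |w × v| / |v| = √5379 / √30 ≈ 13.390.

13.390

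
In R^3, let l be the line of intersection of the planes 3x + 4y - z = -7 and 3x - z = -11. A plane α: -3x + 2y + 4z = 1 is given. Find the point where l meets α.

Direction of l: (3, 4, -1) × (3, 0, -1) = (-4, 0, -12).
A point on l: solving the two plane equations with x = -8 gives (-8, 1, -13).
Substitute r = (-8, 1, -13) + t(-4, 0, -12) into the plane: -26 + (-36)t = 1, so t = -3/4.
Intersection: (-8, 1, -13) + (-3/4)·(-4, 0, -12) = (-5, 1, -4).

(-5, 1, -4)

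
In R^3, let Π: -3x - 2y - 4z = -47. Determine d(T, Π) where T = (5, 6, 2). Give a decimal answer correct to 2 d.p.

2.23

n·T − d = (-3)·(5) + (-2)·(6) + (-4)·(2) − (-47) = 12; |n| = √29.
Distance = |12| / √29 = 12/√29 ≈ 2.23.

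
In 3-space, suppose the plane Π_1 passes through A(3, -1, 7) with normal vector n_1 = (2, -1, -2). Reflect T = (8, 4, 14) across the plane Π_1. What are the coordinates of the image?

(12, 2, 10)

Π_1: n_1·r = n_1·A gives 2x - y - 2z = -7.
λ = (n·T − d)/|n|² = (-16 − (-7))/9 = -1.
Reflection = T − 2λn = (8, 4, 14) − (-2)·(2, -1, -2) = (12, 2, 10).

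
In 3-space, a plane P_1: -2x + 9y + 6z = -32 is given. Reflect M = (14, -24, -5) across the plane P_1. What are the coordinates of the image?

λ = (n·M − d)/|n|² = (-274 − (-32))/121 = -2.
Reflection = M − 2λn = (14, -24, -5) − (-4)·(-2, 9, 6) = (6, 12, 19).

(6, 12, 19)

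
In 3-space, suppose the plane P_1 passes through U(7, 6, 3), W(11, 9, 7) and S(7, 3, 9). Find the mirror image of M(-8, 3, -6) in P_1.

UW = (4, 3, 4), US = (0, -3, 6); a normal to P_1 is UW × US = (30, -24, -12).
Using U: P_1 has equation 30x - 24y - 12z = 30.
λ = (n·M − d)/|n|² = (-240 − 30)/1620 = -1/6.
Reflection = M − 2λn = (-8, 3, -6) − (-1/3)·(30, -24, -12) = (2, -5, -10).

(2, -5, -10)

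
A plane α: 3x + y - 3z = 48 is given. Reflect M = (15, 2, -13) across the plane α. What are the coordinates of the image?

(3, -2, -1)

λ = (n·M − d)/|n|² = (86 − 48)/19 = 2.
Reflection = M − 2λn = (15, 2, -13) − 4·(3, 1, -3) = (3, -2, -1).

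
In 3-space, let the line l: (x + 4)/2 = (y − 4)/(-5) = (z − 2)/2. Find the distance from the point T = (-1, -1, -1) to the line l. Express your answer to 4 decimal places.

l has direction (2, -5, 2) through (-4, 4, 2).
Taking (-4, 4, 2) on l with direction v = (2, -5, 2): w = T − (-4, 4, 2) = (3, -5, -3), and w × v = (-25, -12, -5).
Distance = |w × v| / |v| = √794 / √33 ≈ 4.9052.

4.9052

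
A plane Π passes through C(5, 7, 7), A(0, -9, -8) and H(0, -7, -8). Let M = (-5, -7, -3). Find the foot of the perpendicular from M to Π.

(1, -7, -5)

CA = (-5, -16, -15), CH = (-5, -14, -15); a normal to Π is CA × CH = (30, 0, -10).
Using C: Π has equation 30x - 10z = 80.
Foot = M − λn with λ = (n·M − d)/|n|² = (-120 − 80)/1000 = -1/5.
Foot = (-5, -7, -3) − (-1/5)·(30, 0, -10) = (1, -7, -5).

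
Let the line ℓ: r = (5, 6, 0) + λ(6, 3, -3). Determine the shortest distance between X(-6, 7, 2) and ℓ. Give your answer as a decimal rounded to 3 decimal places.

6.151

Taking (5, 6, 0) on ℓ with direction v = (6, 3, -3): w = X − (5, 6, 0) = (-11, 1, 2), and w × v = (-9, -21, -39).
Distance = |w × v| / |v| = √2043 / √54 ≈ 6.151.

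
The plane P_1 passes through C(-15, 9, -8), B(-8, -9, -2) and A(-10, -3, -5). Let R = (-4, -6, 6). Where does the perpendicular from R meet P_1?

CB = (7, -18, 6), CA = (5, -12, 3); a normal to P_1 is CB × CA = (18, 9, 6).
Using C: P_1 has equation 18x + 9y + 6z = -237.
Foot = R − λn with λ = (n·R − d)/|n|² = (-90 − (-237))/441 = 1/3.
Foot = (-4, -6, 6) − (1/3)·(18, 9, 6) = (-10, -9, 4).

(-10, -9, 4)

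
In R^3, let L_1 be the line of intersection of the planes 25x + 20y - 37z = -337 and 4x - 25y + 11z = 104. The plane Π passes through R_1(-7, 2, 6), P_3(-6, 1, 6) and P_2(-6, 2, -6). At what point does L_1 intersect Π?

(-3, -2, 6)

Direction of L_1: (25, 20, -37) × (4, -25, 11) = (-705, -423, -705).
A point on L_1: solving the two plane equations with x = 12 gives (12, 7, 21).
R_1P_3 = (1, -1, 0), R_1P_2 = (1, 0, -12); a normal to Π is R_1P_3 × R_1P_2 = (12, 12, 1).
Using R_1: Π has equation 12x + 12y + z = -54.
Substitute r = (12, 7, 21) + t(-705, -423, -705) into the plane: 249 + (-14241)t = -54, so t = 1/47.
Intersection: (12, 7, 21) + (1/47)·(-705, -423, -705) = (-3, -2, 6).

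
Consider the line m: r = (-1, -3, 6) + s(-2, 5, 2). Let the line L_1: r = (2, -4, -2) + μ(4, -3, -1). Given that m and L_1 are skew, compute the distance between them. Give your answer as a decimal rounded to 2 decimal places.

Common perpendicular direction n = (-2, 5, 2) × (4, -3, -1) = (1, 6, -14).
With w = (2, -4, -2) − (-1, -3, 6) = (3, -1, -8), w · n = 109.
Distance = |w · n| / |n| = |109| / √233 ≈ 7.14.

7.14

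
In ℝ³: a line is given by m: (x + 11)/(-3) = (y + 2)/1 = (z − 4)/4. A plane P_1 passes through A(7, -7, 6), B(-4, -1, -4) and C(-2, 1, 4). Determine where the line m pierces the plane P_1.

m has direction (-3, 1, 4) through (-11, -2, 4).
AB = (-11, 6, -10), AC = (-9, 8, -2); a normal to P_1 is AB × AC = (68, 68, -34).
Using A: P_1 has equation 68x + 68y - 34z = -204.
Substitute r = (-11, -2, 4) + t(-3, 1, 4) into the plane: -1020 + (-272)t = -204, so t = -3.
Intersection: (-11, -2, 4) + (-3)·(-3, 1, 4) = (-2, -5, -8).

(-2, -5, -8)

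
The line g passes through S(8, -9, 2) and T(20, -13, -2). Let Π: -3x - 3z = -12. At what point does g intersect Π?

(-1, -6, 5)

A direction vector for g is T − S = (12, -4, -4).
Substitute r = (8, -9, 2) + t(12, -4, -4) into the plane: -30 + (-24)t = -12, so t = -3/4.
Intersection: (8, -9, 2) + (-3/4)·(12, -4, -4) = (-1, -6, 5).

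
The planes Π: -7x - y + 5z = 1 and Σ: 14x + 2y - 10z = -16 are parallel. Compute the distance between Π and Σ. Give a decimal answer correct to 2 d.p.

0.81

Rescale Σ by 1/(-2): -7x - y + 5z = 8. Then distance = |1 − 8| / √75 ≈ 0.81.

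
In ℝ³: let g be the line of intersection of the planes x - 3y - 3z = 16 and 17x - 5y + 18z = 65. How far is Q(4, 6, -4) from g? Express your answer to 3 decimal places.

6.364

Direction of g: (1, -3, -3) × (17, -5, 18) = (-69, -69, 46).
A point on g: solving the two plane equations with x = 1 gives (1, -6, 1).
Taking (1, -6, 1) on g with direction v = (-69, -69, 46): w = Q − (1, -6, 1) = (3, 12, -5), and w × v = (207, 207, 621).
Distance = |w × v| / |v| = √471339 / √11638 ≈ 6.364.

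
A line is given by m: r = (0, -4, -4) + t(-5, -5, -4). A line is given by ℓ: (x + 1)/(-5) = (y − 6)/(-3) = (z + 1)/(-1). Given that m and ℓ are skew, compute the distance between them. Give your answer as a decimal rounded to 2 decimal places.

ℓ has direction (-5, -3, -1) through (-1, 6, -1).
Common perpendicular direction n = (-5, -5, -4) × (-5, -3, -1) = (-7, 15, -10).
With w = (-1, 6, -1) − (0, -4, -4) = (-1, 10, 3), w · n = 127.
Distance = |w · n| / |n| = |127| / √374 ≈ 6.57.

6.57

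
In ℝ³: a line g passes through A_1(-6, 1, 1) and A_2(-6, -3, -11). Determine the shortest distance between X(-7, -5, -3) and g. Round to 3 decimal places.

A direction vector for g is A_2 − A_1 = (0, -4, -12).
Taking (-6, 1, 1) on g with direction v = (0, -4, -12): w = X − (-6, 1, 1) = (-1, -6, -4), and w × v = (56, -12, 4).
Distance = |w × v| / |v| = √3296 / √160 ≈ 4.539.

4.539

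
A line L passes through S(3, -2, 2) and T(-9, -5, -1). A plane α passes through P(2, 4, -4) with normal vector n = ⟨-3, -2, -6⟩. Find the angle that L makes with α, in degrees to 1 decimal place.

A direction vector for L is T − S = (-12, -3, -3).
α: n·r = n·P gives -3x - 2y - 6z = 10.
sin θ = |n·v| / (|n||v|) = |60| / (√49 · √162) = 0.67344.
θ ≈ 42.3°.

42.3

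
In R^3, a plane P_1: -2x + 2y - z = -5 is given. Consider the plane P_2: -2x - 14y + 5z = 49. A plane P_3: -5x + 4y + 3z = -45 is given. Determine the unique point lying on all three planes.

Solving the 3×3 linear system -2x + 2y - z = -5, -2x - 14y + 5z = 49, -5x + 4y + 3z = -45 (e.g. by elimination or Cramer's rule, determinant = 164) gives (0, -6, -7).

(0, -6, -7)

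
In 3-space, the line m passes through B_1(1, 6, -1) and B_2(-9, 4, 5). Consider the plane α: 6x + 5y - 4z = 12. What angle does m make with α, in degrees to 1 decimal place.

A direction vector for m is B_2 − B_1 = (-10, -2, 6).
sin θ = |n·v| / (|n||v|) = |-94| / (√77 · √140) = 0.90535.
θ ≈ 64.9°.

64.9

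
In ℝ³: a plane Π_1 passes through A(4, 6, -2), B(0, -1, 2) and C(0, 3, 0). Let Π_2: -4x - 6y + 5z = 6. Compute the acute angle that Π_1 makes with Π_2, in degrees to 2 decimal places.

AB = (-4, -7, 4), AC = (-4, -3, 2); a normal to Π_1 is AB × AC = (-2, -8, -16).
Using A: Π_1 has equation -2x - 8y - 16z = -24.
cos θ = |n₁·n₂| / (|n₁||n₂|) = |-24| / (√324 · √77).
θ = arccos(0.15195) ≈ 81.26°.

81.26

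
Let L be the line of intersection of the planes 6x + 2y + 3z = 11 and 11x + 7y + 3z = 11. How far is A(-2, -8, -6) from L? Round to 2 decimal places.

8.19

Direction of L: (6, 2, 3) × (11, 7, 3) = (-15, 15, 20).
A point on L: solving the two plane equations with x = 5 gives (5, -5, -3).
Taking (5, -5, -3) on L with direction v = (-15, 15, 20): w = A − (5, -5, -3) = (-7, -3, -3), and w × v = (-15, 185, -150).
Distance = |w × v| / |v| = √56950 / √850 ≈ 8.19.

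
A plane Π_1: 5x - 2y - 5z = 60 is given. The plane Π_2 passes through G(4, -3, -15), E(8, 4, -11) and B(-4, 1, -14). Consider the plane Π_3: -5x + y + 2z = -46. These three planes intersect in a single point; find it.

GE = (4, 7, 4), GB = (-8, 4, 1); a normal to Π_2 is GE × GB = (-9, -36, 72).
Using G: Π_2 has equation -9x - 36y + 72z = -1008.
Solving the 3×3 linear system 5x - 2y - 5z = 60, -9x - 36y + 72z = -1008, -5x + y + 2z = -46 (e.g. by elimination or Cramer's rule, determinant = 909) gives (8, 10, -8).

(8, 10, -8)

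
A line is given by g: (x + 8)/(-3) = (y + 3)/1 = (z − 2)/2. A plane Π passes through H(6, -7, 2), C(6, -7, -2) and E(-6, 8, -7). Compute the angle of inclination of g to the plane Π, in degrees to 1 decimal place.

27.3

g has direction (-3, 1, 2) through (-8, -3, 2).
HC = (0, 0, -4), HE = (-12, 15, -9); a normal to Π is HC × HE = (60, 48, 0).
Using H: Π has equation 60x + 48y = 24.
sin θ = |n·v| / (|n||v|) = |-132| / (√5904 · √14) = 0.45913.
θ ≈ 27.3°.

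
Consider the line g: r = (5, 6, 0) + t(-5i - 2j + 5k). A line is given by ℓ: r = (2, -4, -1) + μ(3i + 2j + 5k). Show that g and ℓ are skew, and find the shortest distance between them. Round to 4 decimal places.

Common perpendicular direction n = (-5, -2, 5) × (3, 2, 5) = (-20, 40, -4).
With w = (2, -4, -1) − (5, 6, 0) = (-3, -10, -1), w · n = -336.
Since n ≠ 0 the lines are not parallel, and w · n = -336 ≠ 0 so they do not intersect; hence they are skew.
Distance = |w · n| / |n| = |-336| / √2016 ≈ 7.4833.

7.4833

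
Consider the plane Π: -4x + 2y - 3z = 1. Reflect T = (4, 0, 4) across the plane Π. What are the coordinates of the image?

λ = (n·T − d)/|n|² = (-28 − 1)/29 = -1.
Reflection = T − 2λn = (4, 0, 4) − (-2)·(-4, 2, -3) = (-4, 4, -2).

(-4, 4, -2)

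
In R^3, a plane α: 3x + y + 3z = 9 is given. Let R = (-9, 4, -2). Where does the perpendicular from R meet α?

Foot = R − λn with λ = (n·R − d)/|n|² = (-29 − 9)/19 = -2.
Foot = (-9, 4, -2) − (-2)·(3, 1, 3) = (-3, 6, 4).

(-3, 6, 4)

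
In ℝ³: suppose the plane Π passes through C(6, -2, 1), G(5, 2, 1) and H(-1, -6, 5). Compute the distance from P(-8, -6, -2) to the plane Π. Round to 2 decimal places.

CG = (-1, 4, 0), CH = (-7, -4, 4); a normal to Π is CG × CH = (16, 4, 32).
Using C: Π has equation 16x + 4y + 32z = 120.
n·P − d = (16)·(-8) + (4)·(-6) + (32)·(-2) − 120 = -336; |n| = √1296.
Distance = |-336| / √1296 = 336/√1296 ≈ 9.33.

9.33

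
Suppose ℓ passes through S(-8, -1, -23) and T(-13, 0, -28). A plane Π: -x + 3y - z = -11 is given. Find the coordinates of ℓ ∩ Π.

(7, -4, -8)

A direction vector for ℓ is T − S = (-5, 1, -5).
Substitute r = (-8, -1, -23) + t(-5, 1, -5) into the plane: 28 + 13t = -11, so t = -3.
Intersection: (-8, -1, -23) + (-3)·(-5, 1, -5) = (7, -4, -8).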